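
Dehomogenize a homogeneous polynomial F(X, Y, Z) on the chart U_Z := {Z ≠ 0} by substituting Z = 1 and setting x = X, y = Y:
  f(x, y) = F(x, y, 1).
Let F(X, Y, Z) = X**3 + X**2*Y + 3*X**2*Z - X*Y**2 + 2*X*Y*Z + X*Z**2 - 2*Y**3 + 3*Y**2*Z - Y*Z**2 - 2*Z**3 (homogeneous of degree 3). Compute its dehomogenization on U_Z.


f(x, y) = x**3 + x**2*y + 3*x**2 - x*y**2 + 2*x*y + x - 2*y**3 + 3*y**2 - y - 2

On U_Z we set Z = 1. Each monomial c·X^i·Y^j·Z^k in F becomes c·x^i·y^j·1^k = c·x^i·y^j.
Substituting Z = 1: F(X, Y, 1) = x**3 + x**2*y + 3*x**2 - x*y**2 + 2*x*y + x - 2*y**3 + 3*y**2 - y - 2.
Note: deg(f) ≤ deg(F) = 3; strict inequality happens when F is divisible by Z (lost terms).


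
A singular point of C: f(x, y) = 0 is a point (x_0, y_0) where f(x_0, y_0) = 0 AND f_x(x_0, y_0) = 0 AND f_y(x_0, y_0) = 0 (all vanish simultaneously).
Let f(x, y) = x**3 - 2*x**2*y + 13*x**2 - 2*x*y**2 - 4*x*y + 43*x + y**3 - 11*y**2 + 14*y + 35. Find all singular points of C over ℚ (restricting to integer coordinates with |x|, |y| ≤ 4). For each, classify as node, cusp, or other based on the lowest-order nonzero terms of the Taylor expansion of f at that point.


Singular points: {(-3, 2)}; classification: cusp.

Compute partial derivatives:
  f_x = 3*x**2 - 4*x*y + 26*x - 2*y**2 - 4*y + 43.
  f_y = -2*x**2 - 4*x*y - 4*x + 3*y**2 - 22*y + 14.
Scan x_0 ∈ {−4, ..., 4}. For each x_0, f_y(x_0, y) is a polynomial in y; find its integer roots y ∈ {−4, ..., 4}, then test f_x and f at those candidates.
  x = -4: f_y(-4, y) = 3*y**2 - 6*y - 2; no integer root y with |y| ≤ 4.
  x = -3: f_y(-3, y) = 3*y**2 - 10*y + 8; vanishes at y ∈ {2}. (-3, 2): f_x = 0, f = 0 — SINGULAR.
  x = -2: f_y(-2, y) = 3*y**2 - 14*y + 14; no integer root y with |y| ≤ 4.
  x = -1: f_y(-1, y) = 3*y**2 - 18*y + 16; no integer root y with |y| ≤ 4.
  x = 0: f_y(0, y) = 3*y**2 - 22*y + 14; no integer root y with |y| ≤ 4.
  x = 1: f_y(1, y) = 3*y**2 - 26*y + 8; no integer root y with |y| ≤ 4.
  x = 2: f_y(2, y) = 3*y**2 - 30*y - 2; no integer root y with |y| ≤ 4.
  x = 3: f_y(3, y) = 3*y**2 - 34*y - 16; no integer root y with |y| ≤ 4.
  x = 4: f_y(4, y) = 3*y**2 - 38*y - 34; no integer root y with |y| ≤ 4.
Only singular point on the grid: (-3, 2).
Classify: substitute x = -3 + u, y = 2 + v and expand: f = u**3 - 2*u**2*v - 2*u*v**2 + v**3 + v**2.
No constant or linear terms (consistent with a singular point). Quadratic part: v**2. Cubic part: u**3 - 2*u**2*v - 2*u*v**2 + v**3.
The quadratic part v**2 is a perfect square, so there is a single (double) tangent line v = 0, i.e. y = 2. Restricting the cubic part to that line (v = 0) leaves u**3 ≠ 0, so f is not divisible by v and the branch is v² ≈ -u**3 to lowest order — this is a cusp.
Classification: cusp.


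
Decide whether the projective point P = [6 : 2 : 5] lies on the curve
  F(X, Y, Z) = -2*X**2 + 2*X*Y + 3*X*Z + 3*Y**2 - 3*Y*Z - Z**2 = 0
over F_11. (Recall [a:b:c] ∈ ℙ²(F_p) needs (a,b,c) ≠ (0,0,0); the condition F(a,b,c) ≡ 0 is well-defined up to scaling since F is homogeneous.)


F(6,2,5) ≡ 10 (mod 11); P is NOT on the curve.

Evaluate F(6, 2, 5) term-by-term (mod 11).
  -2*X**2 ↦ -2·36·1·1 = -72
  2*X*Y ↦ 2·6·2·1 = 24
  3*X*Z ↦ 3·6·1·5 = 90
  3*Y**2 ↦ 3·1·4·1 = 12
  -3*Y*Z ↦ -3·1·2·5 = -30
  -Z**2 ↦ -1·1·1·25 = -25
Sum: F(6, 2, 5) = (-72) + (24) + (90) + (12) + (-30) + (-25) = -1.
Reducing mod 11: -1 ≡ 10 (mod 11).
Since F(a, b, c) ≡ 10 ≠ 0 (mod 11), P does NOT lie on the curve.


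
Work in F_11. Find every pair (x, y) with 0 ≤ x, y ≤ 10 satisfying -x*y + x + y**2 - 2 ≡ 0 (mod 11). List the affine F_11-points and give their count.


Affine F_11-points: {(1, 4), (1, 8), (2, 0), (2, 2), (3, 5), (3, 9), (6, 7), (6, 10), (9, 3), (9, 6)}; count = 10.

For each of the 121 pairs (x, y) ∈ F_11², evaluate f(x, y) mod 11. Record the zeros.
  x = 0: [0↦9, 1↦10, 2↦2, 3↦7, 4↦3, 5↦1, 6↦1, 7↦3, 8↦7, 9↦2, 10↦10]  zeros at y ∈ ∅
  x = 1: [0↦10, 1↦10, 2↦1, 3↦5, 4↦0, 5↦8, 6↦7, 7↦8, 8↦0, 9↦5, 10↦1]  zeros at y ∈ {4, 8}
  x = 2: [0↦0, 1↦10, 2↦0, 3↦3, 4↦8, 5↦4, 6↦2, 7↦2, 8↦4, 9↦8, 10↦3]  zeros at y ∈ {0, 2}
  x = 3: [0↦1, 1↦10, 2↦10, 3↦1, 4↦5, 5↦0, 6↦8, 7↦7, 8↦8, 9↦0, 10↦5]  zeros at y ∈ {5, 9}
  x = 4: [0↦2, 1↦10, 2↦9, 3↦10, 4↦2, 5↦7, 6↦3, 7↦1, 8↦1, 9↦3, 10↦7]  zeros at y ∈ ∅
  x = 5: [0↦3, 1↦10, 2↦8, 3↦8, 4↦10, 5↦3, 6↦9, 7↦6, 8↦5, 9↦6, 10↦9]  zeros at y ∈ ∅
  x = 6: [0↦4, 1↦10, 2↦7, 3↦6, 4↦7, 5↦10, 6↦4, 7↦0, 8↦9, 9↦9, 10↦0]  zeros at y ∈ {7, 10}
  x = 7: [0↦5, 1↦10, 2↦6, 3↦4, 4↦4, 5↦6, 6↦10, 7↦5, 8↦2, 9↦1, 10↦2]  zeros at y ∈ ∅
  x = 8: [0↦6, 1↦10, 2↦5, 3↦2, 4↦1, 5↦2, 6↦5, 7↦10, 8↦6, 9↦4, 10↦4]  zeros at y ∈ ∅
  x = 9: [0↦7, 1↦10, 2↦4, 3↦0, 4↦9, 5↦9, 6↦0, 7↦4, 8↦10, 9↦7, 10↦6]  zeros at y ∈ {3, 6}
  x = 10: [0↦8, 1↦10, 2↦3, 3↦9, 4↦6, 5↦5, 6↦6, 7↦9, 8↦3, 9↦10, 10↦8]  zeros at y ∈ ∅
Collecting zeros: affine points = {(1, 4), (1, 8), (2, 0), (2, 2), (3, 5), (3, 9), (6, 7), (6, 10), (9, 3), (9, 6)}.
Total count |C(F_11)_aff| = 10.


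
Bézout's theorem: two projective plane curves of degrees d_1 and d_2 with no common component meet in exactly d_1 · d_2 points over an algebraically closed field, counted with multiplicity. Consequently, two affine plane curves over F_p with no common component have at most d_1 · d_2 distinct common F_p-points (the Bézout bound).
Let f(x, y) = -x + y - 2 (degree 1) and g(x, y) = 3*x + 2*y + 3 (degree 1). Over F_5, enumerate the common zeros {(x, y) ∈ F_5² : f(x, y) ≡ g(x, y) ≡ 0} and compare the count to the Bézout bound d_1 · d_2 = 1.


Common zeros: ∅; count = 0; Bézout bound = 1.

deg(f) = 1, deg(g) = 1, so Bézout bound = 1.
Scan x ∈ F_5. For each x, list the y ∈ F_5 with f(x, y) ≡ 0 and those with g(x, y) ≡ 0 (mod 5); the common zeros in that column are the intersection.
  x = 0: f ≡ 0 at y ∈ {2}; g ≡ 0 at y ∈ {1}; common: ∅.
  x = 1: f ≡ 0 at y ∈ {3}; g ≡ 0 at y ∈ {2}; common: ∅.
  x = 2: f ≡ 0 at y ∈ {4}; g ≡ 0 at y ∈ {3}; common: ∅.
  x = 3: f ≡ 0 at y ∈ {0}; g ≡ 0 at y ∈ {4}; common: ∅.
  x = 4: f ≡ 0 at y ∈ {1}; g ≡ 0 at y ∈ {0}; common: ∅.
Collecting: common zeros = ∅, so the count is 0.
Comparison with the Bézout bound: 0 ≤ 1 = deg(f)·deg(g), as expected for curves with no common component (the affine F_5-count falls short of the bound because intersections may lie at infinity, over extension fields, or carry multiplicity).


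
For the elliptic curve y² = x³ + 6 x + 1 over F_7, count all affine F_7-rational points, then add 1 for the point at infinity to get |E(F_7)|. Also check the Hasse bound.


Affine points = {(0, 1), (0, 6), (1, 1), (1, 6), (2, 0), (3, 2), (3, 5), (5, 3), (5, 4), (6, 1), (6, 6)}; affine count = 11; |E(F_7)| = 12.

Discriminant check: Δ ∝ 4a³ + 27b² = 4·6³ + 27·1² = 4·216 + 27·1 ≡ 2 (mod 7). Nonzero ⇒ E is nonsingular.
For each x ∈ F_7, compute rhs = x³ + 6·x + 1 mod 7, then count y ∈ F_7 with y² ≡ rhs.
  x = 0: rhs = 1, matching y values: 1, 6 (2 points).
  x = 1: rhs = 1, matching y values: 1, 6 (2 points).
  x = 2: rhs = 0, matching y values: 0 (1 points).
  x = 3: rhs = 4, matching y values: 2, 5 (2 points).
  x = 4: rhs = 5, matching y values: none (0 points).
  x = 5: rhs = 2, matching y values: 3, 4 (2 points).
  x = 6: rhs = 1, matching y values: 1, 6 (2 points).
Total affine count: 11.
Full point count |E(F_7)| = 11 + 1 = 12.
Hasse bound: |12 − (7+1)| = |4| = 4 ≤ 2√7 ≈ 5.2915 ✓.


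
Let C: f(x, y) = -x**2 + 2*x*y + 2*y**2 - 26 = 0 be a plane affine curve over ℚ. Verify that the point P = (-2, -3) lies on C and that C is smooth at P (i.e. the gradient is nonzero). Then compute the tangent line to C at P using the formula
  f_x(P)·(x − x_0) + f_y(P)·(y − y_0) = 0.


Tangent line at P: -2*x - 16*y - 52 = 0.

Step 1: f(-2, -3) = 0, so P lies on C.
Step 2: partial derivatives
  f_x(x, y) = -2*x + 2*y, f_y(x, y) = 2*x + 4*y.
  f_x(P) = -2, f_y(P) = -16 (gradient nonzero, so P is smooth).
Step 3: tangent line at P: -2·(x − -2) + -16·(y − -3) = 0.
Expanding: -2*x - 16*y - 52 = 0.


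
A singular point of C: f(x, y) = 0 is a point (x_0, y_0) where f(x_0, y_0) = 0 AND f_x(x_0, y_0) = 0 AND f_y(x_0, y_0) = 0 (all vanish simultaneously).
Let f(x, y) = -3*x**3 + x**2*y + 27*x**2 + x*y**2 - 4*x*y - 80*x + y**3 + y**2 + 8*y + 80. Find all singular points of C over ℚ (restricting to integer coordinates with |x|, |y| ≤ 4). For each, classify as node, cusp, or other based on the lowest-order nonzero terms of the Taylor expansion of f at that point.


Singular points: {(3, -1)}; classification: node.

Compute partial derivatives:
  f_x = -9*x**2 + 2*x*y + 54*x + y**2 - 4*y - 80.
  f_y = x**2 + 2*x*y - 4*x + 3*y**2 + 2*y + 8.
Scan x_0 ∈ {−4, ..., 4}. For each x_0, f_y(x_0, y) is a polynomial in y; find its integer roots y ∈ {−4, ..., 4}, then test f_x and f at those candidates.
  x = -4: f_y(-4, y) = 3*y**2 - 6*y + 40; no integer root y with |y| ≤ 4.
  x = -3: f_y(-3, y) = 3*y**2 - 4*y + 29; no integer root y with |y| ≤ 4.
  x = -2: f_y(-2, y) = 3*y**2 - 2*y + 20; no integer root y with |y| ≤ 4.
  x = -1: f_y(-1, y) = 3*y**2 + 13; no integer root y with |y| ≤ 4.
  x = 0: f_y(0, y) = 3*y**2 + 2*y + 8; no integer root y with |y| ≤ 4.
  x = 1: f_y(1, y) = 3*y**2 + 4*y + 5; no integer root y with |y| ≤ 4.
  x = 2: f_y(2, y) = 3*y**2 + 6*y + 4; no integer root y with |y| ≤ 4.
  x = 3: f_y(3, y) = 3*y**2 + 8*y + 5; vanishes at y ∈ {-1}. (3, -1): f_x = 0, f = 0 — SINGULAR.
  x = 4: f_y(4, y) = 3*y**2 + 10*y + 8; vanishes at y ∈ {-2}. (4, -2): f_x = -12 ≠ 0.
Only singular point on the grid: (3, -1).
Classify: substitute x = 3 + u, y = -1 + v and expand: f = -3*u**3 + u**2*v - u**2 + u*v**2 + v**3 + v**2.
No constant or linear terms (consistent with a singular point). Quadratic part: -u**2 + v**2. Cubic part: -3*u**3 + u**2*v + u*v**2 + v**3.
The quadratic part v**2 - u**2 = (v − u)(v + u) splits into two distinct linear factors, so there are two distinct tangent lines y − -1 = ±(x − 3) — this is a node (ordinary double point).
Classification: node.


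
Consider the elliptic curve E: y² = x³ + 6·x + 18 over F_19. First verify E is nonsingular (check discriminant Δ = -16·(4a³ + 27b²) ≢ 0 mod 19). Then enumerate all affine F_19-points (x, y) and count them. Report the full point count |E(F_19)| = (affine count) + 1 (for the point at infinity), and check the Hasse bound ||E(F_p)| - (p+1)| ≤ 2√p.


Affine points = {(1, 5), (1, 14), (2, 0), (3, 5), (3, 14), (4, 7), (4, 12), (6, 2), (6, 17), (7, 2), (7, 17), (11, 3), (11, 16), (15, 5), (15, 14), (16, 7), (16, 12), (17, 6), (17, 13), (18, 7), (18, 12)}; affine count = 21; |E(F_19)| = 22.

Discriminant check: Δ ∝ 4a³ + 27b² = 4·6³ + 27·18² = 4·216 + 27·324 ≡ 17 (mod 19). Nonzero ⇒ E is nonsingular.
For each x ∈ F_19, compute rhs = x³ + 6·x + 18 mod 19, then count y ∈ F_19 with y² ≡ rhs.
  x = 0: rhs = 18, matching y values: none (0 points).
  x = 1: rhs = 6, matching y values: 5, 14 (2 points).
  x = 2: rhs = 0, matching y values: 0 (1 points).
  x = 3: rhs = 6, matching y values: 5, 14 (2 points).
  x = 4: rhs = 11, matching y values: 7, 12 (2 points).
  x = 5: rhs = 2, matching y values: none (0 points).
  x = 6: rhs = 4, matching y values: 2, 17 (2 points).
  x = 7: rhs = 4, matching y values: 2, 17 (2 points).
  x = 8: rhs = 8, matching y values: none (0 points).
  x = 9: rhs = 3, matching y values: none (0 points).
  x = 10: rhs = 14, matching y values: none (0 points).
  x = 11: rhs = 9, matching y values: 3, 16 (2 points).
  x = 12: rhs = 13, matching y values: none (0 points).
  x = 13: rhs = 13, matching y values: none (0 points).
  x = 14: rhs = 15, matching y values: none (0 points).
  x = 15: rhs = 6, matching y values: 5, 14 (2 points).
  x = 16: rhs = 11, matching y values: 7, 12 (2 points).
  x = 17: rhs = 17, matching y values: 6, 13 (2 points).
  x = 18: rhs = 11, matching y values: 7, 12 (2 points).
Total affine count: 21.
Full point count |E(F_19)| = 21 + 1 = 22.
Hasse bound: |22 − (19+1)| = |2| = 2 ≤ 2√19 ≈ 8.7178 ✓.


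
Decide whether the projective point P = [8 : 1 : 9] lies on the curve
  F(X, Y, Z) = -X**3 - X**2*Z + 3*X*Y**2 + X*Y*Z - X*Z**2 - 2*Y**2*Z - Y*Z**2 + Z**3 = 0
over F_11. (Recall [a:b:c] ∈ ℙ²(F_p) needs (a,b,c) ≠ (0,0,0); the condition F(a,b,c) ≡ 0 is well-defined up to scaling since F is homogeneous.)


F(8,1,9) ≡ 2 (mod 11); P is NOT on the curve.

Evaluate F(8, 1, 9) term-by-term (mod 11).
  -X**3 ↦ -1·512·1·1 = -512
  -X**2*Z ↦ -1·64·1·9 = -576
  3*X*Y**2 ↦ 3·8·1·1 = 24
  X*Y*Z ↦ 1·8·1·9 = 72
  -X*Z**2 ↦ -1·8·1·81 = -648
  -2*Y**2*Z ↦ -2·1·1·9 = -18
  -Y*Z**2 ↦ -1·1·1·81 = -81
  Z**3 ↦ 1·1·1·729 = 729
Sum: F(8, 1, 9) = (-512) + (-576) + (24) + (72) + (-648) + (-18) + (-81) + (729) = -1010.
Reducing mod 11: -1010 ≡ 2 (mod 11).
Since F(a, b, c) ≡ 2 ≠ 0 (mod 11), P does NOT lie on the curve.


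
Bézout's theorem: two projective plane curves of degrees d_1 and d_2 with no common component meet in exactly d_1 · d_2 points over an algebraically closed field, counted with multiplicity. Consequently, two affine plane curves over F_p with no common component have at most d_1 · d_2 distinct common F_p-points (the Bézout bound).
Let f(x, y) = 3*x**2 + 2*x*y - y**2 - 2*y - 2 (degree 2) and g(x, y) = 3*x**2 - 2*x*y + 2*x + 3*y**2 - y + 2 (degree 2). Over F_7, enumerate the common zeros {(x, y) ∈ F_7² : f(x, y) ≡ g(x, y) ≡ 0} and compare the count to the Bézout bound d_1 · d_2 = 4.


Common zeros: {(1, 1)}; count = 1; Bézout bound = 4.

deg(f) = 2, deg(g) = 2, so Bézout bound = 4.
Scan x ∈ F_7. For each x, list the y ∈ F_7 with f(x, y) ≡ 0 and those with g(x, y) ≡ 0 (mod 7); the common zeros in that column are the intersection.
  x = 0: f ≡ 0 at y ∈ ∅; g ≡ 0 at y ∈ ∅; common: ∅.
  x = 1: f ≡ 0 at y ∈ {1, 6}; g ≡ 0 at y ∈ {0, 1}; common: {1}.
  x = 2: f ≡ 0 at y ∈ {3, 6}; g ≡ 0 at y ∈ ∅; common: ∅.
  x = 3: f ≡ 0 at y ∈ {1, 3}; g ≡ 0 at y ∈ {0}; common: ∅.
  x = 4: f ≡ 0 at y ∈ ∅; g ≡ 0 at y ∈ {4, 6}; common: ∅.
  x = 5: f ≡ 0 at y ∈ ∅; g ≡ 0 at y ∈ {2, 4}; common: ∅.
  x = 6: f ≡ 0 at y ∈ ∅; g ≡ 0 at y ∈ {1}; common: ∅.
Collecting: common zeros = {(1, 1)}, so the count is 1.
Comparison with the Bézout bound: 1 ≤ 4 = deg(f)·deg(g), as expected for curves with no common component (the affine F_7-count falls short of the bound because intersections may lie at infinity, over extension fields, or carry multiplicity).


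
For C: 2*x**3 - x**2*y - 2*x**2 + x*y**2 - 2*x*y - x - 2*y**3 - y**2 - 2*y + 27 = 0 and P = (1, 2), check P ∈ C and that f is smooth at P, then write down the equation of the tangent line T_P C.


Tangent line at P: -3*x - 29*y + 61 = 0.

Step 1: f(1, 2) = 0, so P lies on C.
Step 2: partial derivatives
  f_x(x, y) = 6*x**2 - 2*x*y - 4*x + y**2 - 2*y - 1, f_y(x, y) = -x**2 + 2*x*y - 2*x - 6*y**2 - 2*y - 2.
  f_x(P) = -3, f_y(P) = -29 (gradient nonzero, so P is smooth).
Step 3: tangent line at P: -3·(x − 1) + -29·(y − 2) = 0.
Expanding: -3*x - 29*y + 61 = 0.


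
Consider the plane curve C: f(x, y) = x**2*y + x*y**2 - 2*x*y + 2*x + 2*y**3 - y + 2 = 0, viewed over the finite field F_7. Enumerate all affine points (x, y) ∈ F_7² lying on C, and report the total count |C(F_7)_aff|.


Affine F_7-points: {(0, 4), (1, 4), (2, 2), (2, 5), (2, 6), (3, 5), (3, 6), (4, 2), (6, 0)}; count = 9.

For each of the 49 pairs (x, y) ∈ F_7², evaluate f(x, y) mod 7. Record the zeros.
  x = 0: [0↦2, 1↦3, 2↦2, 3↦4, 4↦0, 5↦2, 6↦1]  zeros at y ∈ {4}
  x = 1: [0↦4, 1↦5, 2↦6, 3↦5, 4↦0, 5↦3, 6↦5]  zeros at y ∈ {4}
  x = 2: [0↦6, 1↦2, 2↦0, 3↦5, 4↦1, 5↦0, 6↦0]  zeros at y ∈ {2, 5, 6}
  x = 3: [0↦1, 1↦1, 2↦5, 3↦4, 4↦3, 5↦0, 6↦0]  zeros at y ∈ {5, 6}
  x = 4: [0↦3, 1↦2, 2↦0, 3↦2, 4↦6, 5↦3, 6↦5]  zeros at y ∈ {2}
  x = 5: [0↦5, 1↦5, 2↦6, 3↦6, 4↦3, 5↦2, 6↦1]  zeros at y ∈ ∅
  x = 6: [0↦0, 1↦3, 2↦2, 3↦2, 4↦1, 5↦4, 6↦2]  zeros at y ∈ {0}
Collecting zeros: affine points = {(0, 4), (1, 4), (2, 2), (2, 5), (2, 6), (3, 5), (3, 6), (4, 2), (6, 0)}.
Total count |C(F_7)_aff| = 9.


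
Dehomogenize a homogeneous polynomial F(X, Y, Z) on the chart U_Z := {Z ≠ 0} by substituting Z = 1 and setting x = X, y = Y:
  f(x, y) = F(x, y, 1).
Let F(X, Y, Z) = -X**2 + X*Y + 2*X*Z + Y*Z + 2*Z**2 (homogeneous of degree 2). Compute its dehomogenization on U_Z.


f(x, y) = -x**2 + x*y + 2*x + y + 2

On U_Z we set Z = 1. Each monomial c·X^i·Y^j·Z^k in F becomes c·x^i·y^j·1^k = c·x^i·y^j.
Substituting Z = 1: F(X, Y, 1) = -x**2 + x*y + 2*x + y + 2.
Note: deg(f) ≤ deg(F) = 2; strict inequality happens when F is divisible by Z (lost terms).


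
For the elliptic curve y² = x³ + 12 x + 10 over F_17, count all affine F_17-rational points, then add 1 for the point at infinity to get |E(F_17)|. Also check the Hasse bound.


Affine points = {(2, 5), (2, 12), (5, 5), (5, 12), (6, 3), (6, 14), (10, 5), (10, 12), (13, 0), (14, 7), (14, 10)}; affine count = 11; |E(F_17)| = 12.

Discriminant check: Δ ∝ 4a³ + 27b² = 4·12³ + 27·10² = 4·1728 + 27·100 ≡ 7 (mod 17). Nonzero ⇒ E is nonsingular.
For each x ∈ F_17, compute rhs = x³ + 12·x + 10 mod 17, then count y ∈ F_17 with y² ≡ rhs.
  x = 0: rhs = 10, matching y values: none (0 points).
  x = 1: rhs = 6, matching y values: none (0 points).
  x = 2: rhs = 8, matching y values: 5, 12 (2 points).
  x = 3: rhs = 5, matching y values: none (0 points).
  x = 4: rhs = 3, matching y values: none (0 points).
  x = 5: rhs = 8, matching y values: 5, 12 (2 points).
  x = 6: rhs = 9, matching y values: 3, 14 (2 points).
  x = 7: rhs = 12, matching y values: none (0 points).
  x = 8: rhs = 6, matching y values: none (0 points).
  x = 9: rhs = 14, matching y values: none (0 points).
  x = 10: rhs = 8, matching y values: 5, 12 (2 points).
  x = 11: rhs = 11, matching y values: none (0 points).
  x = 12: rhs = 12, matching y values: none (0 points).
  x = 13: rhs = 0, matching y values: 0 (1 points).
  x = 14: rhs = 15, matching y values: 7, 10 (2 points).
  x = 15: rhs = 12, matching y values: none (0 points).
  x = 16: rhs = 14, matching y values: none (0 points).
Total affine count: 11.
Full point count |E(F_17)| = 11 + 1 = 12.
Hasse bound: |12 − (17+1)| = |-6| = 6 ≤ 2√17 ≈ 8.2462 ✓.


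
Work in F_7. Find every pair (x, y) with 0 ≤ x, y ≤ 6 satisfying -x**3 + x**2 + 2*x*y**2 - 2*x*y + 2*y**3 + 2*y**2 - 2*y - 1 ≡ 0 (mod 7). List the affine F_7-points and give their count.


Affine F_7-points: {(1, 3), (1, 4), (1, 5), (4, 0)}; count = 4.

For each of the 49 pairs (x, y) ∈ F_7², evaluate f(x, y) mod 7. Record the zeros.
  x = 0: [0↦6, 1↦1, 2↦5, 3↦2, 4↦4, 5↦2, 6↦1]  zeros at y ∈ ∅
  x = 1: [0↦6, 1↦1, 2↦2, 3↦0, 4↦0, 5↦0, 6↦5]  zeros at y ∈ {3, 4, 5}
  x = 2: [0↦2, 1↦4, 2↦2, 3↦1, 4↦6, 5↦1, 6↦5]  zeros at y ∈ ∅
  x = 3: [0↦2, 1↦4, 2↦6, 3↦6, 4↦2, 5↦6, 6↦2]  zeros at y ∈ ∅
  x = 4: [0↦0, 1↦2, 2↦1, 3↦2, 4↦3, 5↦2, 6↦4]  zeros at y ∈ {0}
  x = 5: [0↦4, 1↦6, 2↦2, 3↦4, 4↦3, 5↦4, 6↦5]  zeros at y ∈ ∅
  x = 6: [0↦1, 1↦3, 2↦3, 3↦6, 4↦3, 5↦6, 6↦6]  zeros at y ∈ ∅
Collecting zeros: affine points = {(1, 3), (1, 4), (1, 5), (4, 0)}.
Total count |C(F_7)_aff| = 4.


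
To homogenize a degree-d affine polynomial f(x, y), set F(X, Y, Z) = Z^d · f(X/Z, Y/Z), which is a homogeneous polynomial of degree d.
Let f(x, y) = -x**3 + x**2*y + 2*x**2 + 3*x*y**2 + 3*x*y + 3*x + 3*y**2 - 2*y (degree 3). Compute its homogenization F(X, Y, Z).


F(X, Y, Z) = -X**3 + X**2*Y + 2*X**2*Z + 3*X*Y**2 + 3*X*Y*Z + 3*X*Z**2 + 3*Y**2*Z - 2*Y*Z**2

deg(f) = 3.
Substitute x = X/Z, y = Y/Z into f, then multiply by Z^3.
  monomial -1·x^3·y^0 ↦ -1·X^3·Y^0·Z^0.
  monomial 1·x^2·y^1 ↦ 1·X^2·Y^1·Z^0.
  monomial 2·x^2·y^0 ↦ 2·X^2·Y^0·Z^1.
  monomial 3·x^1·y^2 ↦ 3·X^1·Y^2·Z^0.
  monomial 3·x^1·y^1 ↦ 3·X^1·Y^1·Z^1.
  monomial 3·x^1·y^0 ↦ 3·X^1·Y^0·Z^2.
  monomial 3·x^0·y^2 ↦ 3·X^0·Y^2·Z^1.
  monomial -2·x^0·y^1 ↦ -2·X^0·Y^1·Z^2.
Collecting: F(X, Y, Z) = -X**3 + X**2*Y + 2*X**2*Z + 3*X*Y**2 + 3*X*Y*Z + 3*X*Z**2 + 3*Y**2*Z - 2*Y*Z**2.


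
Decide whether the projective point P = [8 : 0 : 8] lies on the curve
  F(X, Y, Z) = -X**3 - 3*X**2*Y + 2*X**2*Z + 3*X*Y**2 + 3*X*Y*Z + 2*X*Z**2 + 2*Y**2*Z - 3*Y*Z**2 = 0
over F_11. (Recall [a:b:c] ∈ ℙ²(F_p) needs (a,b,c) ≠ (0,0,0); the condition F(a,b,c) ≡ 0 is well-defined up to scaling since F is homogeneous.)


F(8,0,8) ≡ 7 (mod 11); P is NOT on the curve.

Evaluate F(8, 0, 8) term-by-term (mod 11).
  -X**3 ↦ -1·512·1·1 = -512
  -3*X**2*Y ↦ -3·64·0·1 = 0
  2*X**2*Z ↦ 2·64·1·8 = 1024
  3*X*Y**2 ↦ 3·8·0·1 = 0
  3*X*Y*Z ↦ 3·8·0·8 = 0
  2*X*Z**2 ↦ 2·8·1·64 = 1024
  2*Y**2*Z ↦ 2·1·0·8 = 0
  -3*Y*Z**2 ↦ -3·1·0·64 = 0
Sum: F(8, 0, 8) = (-512) + (0) + (1024) + (0) + (0) + (1024) + (0) + (0) = 1536.
Reducing mod 11: 1536 ≡ 7 (mod 11).
Since F(a, b, c) ≡ 7 ≠ 0 (mod 11), P does NOT lie on the curve.


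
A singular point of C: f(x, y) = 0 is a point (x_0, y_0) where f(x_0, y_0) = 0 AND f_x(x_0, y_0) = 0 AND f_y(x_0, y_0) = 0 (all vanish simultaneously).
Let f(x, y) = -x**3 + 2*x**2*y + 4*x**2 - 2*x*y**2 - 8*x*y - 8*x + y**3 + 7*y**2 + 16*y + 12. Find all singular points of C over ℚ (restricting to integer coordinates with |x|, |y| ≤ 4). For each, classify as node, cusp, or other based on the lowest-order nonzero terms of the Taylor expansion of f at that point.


Singular points: {(0, -2)}; classification: cusp.

Compute partial derivatives:
  f_x = -3*x**2 + 4*x*y + 8*x - 2*y**2 - 8*y - 8.
  f_y = 2*x**2 - 4*x*y - 8*x + 3*y**2 + 14*y + 16.
Scan x_0 ∈ {−4, ..., 4}. For each x_0, f_y(x_0, y) is a polynomial in y; find its integer roots y ∈ {−4, ..., 4}, then test f_x and f at those candidates.
  x = -4: f_y(-4, y) = 3*y**2 + 30*y + 80; no integer root y with |y| ≤ 4.
  x = -3: f_y(-3, y) = 3*y**2 + 26*y + 58; no integer root y with |y| ≤ 4.
  x = -2: f_y(-2, y) = 3*y**2 + 22*y + 40; vanishes at y ∈ {-4}. (-2, -4): f_x = -4 ≠ 0.
  x = -1: f_y(-1, y) = 3*y**2 + 18*y + 26; no integer root y with |y| ≤ 4.
  x = 0: f_y(0, y) = 3*y**2 + 14*y + 16; vanishes at y ∈ {-2}. (0, -2): f_x = 0, f = 0 — SINGULAR.
  x = 1: f_y(1, y) = 3*y**2 + 10*y + 10; no integer root y with |y| ≤ 4.
  x = 2: f_y(2, y) = 3*y**2 + 6*y + 8; no integer root y with |y| ≤ 4.
  x = 3: f_y(3, y) = 3*y**2 + 2*y + 10; no integer root y with |y| ≤ 4.
  x = 4: f_y(4, y) = 3*y**2 - 2*y + 16; no integer root y with |y| ≤ 4.
Only singular point on the grid: (0, -2).
Classify: substitute x = 0 + u, y = -2 + v and expand: f = -u**3 + 2*u**2*v - 2*u*v**2 + v**3 + v**2.
No constant or linear terms (consistent with a singular point). Quadratic part: v**2. Cubic part: -u**3 + 2*u**2*v - 2*u*v**2 + v**3.
The quadratic part v**2 is a perfect square, so there is a single (double) tangent line v = 0, i.e. y = -2. Restricting the cubic part to that line (v = 0) leaves -u**3 ≠ 0, so f is not divisible by v and the branch is v² ≈ u**3 to lowest order — this is a cusp.
Classification: cusp.


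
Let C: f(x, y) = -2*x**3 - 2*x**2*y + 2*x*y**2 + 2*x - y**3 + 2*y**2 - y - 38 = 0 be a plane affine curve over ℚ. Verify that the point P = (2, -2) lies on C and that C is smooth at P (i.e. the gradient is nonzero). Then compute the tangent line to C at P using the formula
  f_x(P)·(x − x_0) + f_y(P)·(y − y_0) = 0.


Tangent line at P: 2*x - 45*y - 94 = 0.

Step 1: f(2, -2) = 0, so P lies on C.
Step 2: partial derivatives
  f_x(x, y) = -6*x**2 - 4*x*y + 2*y**2 + 2, f_y(x, y) = -2*x**2 + 4*x*y - 3*y**2 + 4*y - 1.
  f_x(P) = 2, f_y(P) = -45 (gradient nonzero, so P is smooth).
Step 3: tangent line at P: 2·(x − 2) + -45·(y − -2) = 0.
Expanding: 2*x - 45*y - 94 = 0.


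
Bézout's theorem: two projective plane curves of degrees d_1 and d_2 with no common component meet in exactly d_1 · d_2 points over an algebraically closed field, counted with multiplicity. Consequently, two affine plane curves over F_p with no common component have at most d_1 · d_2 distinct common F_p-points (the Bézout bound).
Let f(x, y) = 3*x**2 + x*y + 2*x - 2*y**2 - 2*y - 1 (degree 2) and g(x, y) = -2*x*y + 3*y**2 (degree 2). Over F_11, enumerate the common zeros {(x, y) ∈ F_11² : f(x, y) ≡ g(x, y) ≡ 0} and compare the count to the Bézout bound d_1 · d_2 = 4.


Common zeros: {(1, 8), (4, 0), (8, 9), (10, 0)}; count = 4; Bézout bound = 4.

deg(f) = 2, deg(g) = 2, so Bézout bound = 4.
Scan x ∈ F_11. For each x, list the y ∈ F_11 with f(x, y) ≡ 0 and those with g(x, y) ≡ 0 (mod 11); the common zeros in that column are the intersection.
  x = 0: f ≡ 0 at y ∈ ∅; g ≡ 0 at y ∈ {0}; common: ∅.
  x = 1: f ≡ 0 at y ∈ {8}; g ≡ 0 at y ∈ {0, 8}; common: {8}.
  x = 2: f ≡ 0 at y ∈ ∅; g ≡ 0 at y ∈ {0, 5}; common: ∅.
  x = 3: f ≡ 0 at y ∈ {8, 9}; g ≡ 0 at y ∈ {0, 2}; common: ∅.
  x = 4: f ≡ 0 at y ∈ {0, 1}; g ≡ 0 at y ∈ {0, 10}; common: {0}.
  x = 5: f ≡ 0 at y ∈ ∅; g ≡ 0 at y ∈ {0, 7}; common: ∅.
  x = 6: f ≡ 0 at y ∈ {1}; g ≡ 0 at y ∈ {0, 4}; common: ∅.
  x = 7: f ≡ 0 at y ∈ ∅; g ≡ 0 at y ∈ {0, 1}; common: ∅.
  x = 8: f ≡ 0 at y ∈ {5, 9}; g ≡ 0 at y ∈ {0, 9}; common: {9}.
  x = 9: f ≡ 0 at y ∈ ∅; g ≡ 0 at y ∈ {0, 6}; common: ∅.
  x = 10: f ≡ 0 at y ∈ {0, 4}; g ≡ 0 at y ∈ {0, 3}; common: {0}.
Collecting: common zeros = {(1, 8), (4, 0), (8, 9), (10, 0)}, so the count is 4.
Comparison with the Bézout bound: 4 ≤ 4 = deg(f)·deg(g), as expected for curves with no common component (the bound is attained).


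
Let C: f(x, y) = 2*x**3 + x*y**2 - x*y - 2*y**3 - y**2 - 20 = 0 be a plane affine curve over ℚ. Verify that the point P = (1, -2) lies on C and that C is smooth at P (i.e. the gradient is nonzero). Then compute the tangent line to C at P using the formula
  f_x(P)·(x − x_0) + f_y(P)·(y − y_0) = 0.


Tangent line at P: 12*x - 25*y - 62 = 0.

Step 1: f(1, -2) = 0, so P lies on C.
Step 2: partial derivatives
  f_x(x, y) = 6*x**2 + y**2 - y, f_y(x, y) = 2*x*y - x - 6*y**2 - 2*y.
  f_x(P) = 12, f_y(P) = -25 (gradient nonzero, so P is smooth).
Step 3: tangent line at P: 12·(x − 1) + -25·(y − -2) = 0.
Expanding: 12*x - 25*y - 62 = 0.


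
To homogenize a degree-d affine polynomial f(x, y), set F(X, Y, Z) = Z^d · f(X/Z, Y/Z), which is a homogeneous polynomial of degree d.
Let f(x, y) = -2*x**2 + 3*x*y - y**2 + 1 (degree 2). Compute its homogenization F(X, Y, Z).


F(X, Y, Z) = -2*X**2 + 3*X*Y - Y**2 + Z**2

deg(f) = 2.
Substitute x = X/Z, y = Y/Z into f, then multiply by Z^2.
  monomial -2·x^2·y^0 ↦ -2·X^2·Y^0·Z^0.
  monomial 3·x^1·y^1 ↦ 3·X^1·Y^1·Z^0.
  monomial -1·x^0·y^2 ↦ -1·X^0·Y^2·Z^0.
  monomial 1·x^0·y^0 ↦ 1·X^0·Y^0·Z^2.
Collecting: F(X, Y, Z) = -2*X**2 + 3*X*Y - Y**2 + Z**2.


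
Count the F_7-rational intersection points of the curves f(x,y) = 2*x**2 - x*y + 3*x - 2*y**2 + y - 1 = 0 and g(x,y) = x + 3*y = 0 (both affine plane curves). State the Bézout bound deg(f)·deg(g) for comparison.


Common zeros: {(6, 5)}; count = 1; Bézout bound = 2.

deg(f) = 2, deg(g) = 1, so Bézout bound = 2.
Scan x ∈ F_7. For each x, list the y ∈ F_7 with f(x, y) ≡ 0 and those with g(x, y) ≡ 0 (mod 7); the common zeros in that column are the intersection.
  x = 0: f ≡ 0 at y ∈ {2}; g ≡ 0 at y ∈ {0}; common: ∅.
  x = 1: f ≡ 0 at y ∈ {3, 4}; g ≡ 0 at y ∈ {2}; common: ∅.
  x = 2: f ≡ 0 at y ∈ {5}; g ≡ 0 at y ∈ {4}; common: ∅.
  x = 3: f ≡ 0 at y ∈ {2, 4}; g ≡ 0 at y ∈ {6}; common: ∅.
  x = 4: f ≡ 0 at y ∈ ∅; g ≡ 0 at y ∈ {1}; common: ∅.
  x = 5: f ≡ 0 at y ∈ ∅; g ≡ 0 at y ∈ {3}; common: ∅.
  x = 6: f ≡ 0 at y ∈ {3, 5}; g ≡ 0 at y ∈ {5}; common: {5}.
Collecting: common zeros = {(6, 5)}, so the count is 1.
Comparison with the Bézout bound: 1 ≤ 2 = deg(f)·deg(g), as expected for curves with no common component (the affine F_7-count falls short of the bound because intersections may lie at infinity, over extension fields, or carry multiplicity).


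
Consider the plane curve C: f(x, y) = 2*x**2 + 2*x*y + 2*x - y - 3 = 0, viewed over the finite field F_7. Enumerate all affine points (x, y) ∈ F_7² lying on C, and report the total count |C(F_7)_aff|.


Affine F_7-points: {(0, 4), (1, 6), (2, 4), (3, 0), (5, 3), (6, 6)}; count = 6.

For each of the 49 pairs (x, y) ∈ F_7², evaluate f(x, y) mod 7. Record the zeros.
  x = 0: [0↦4, 1↦3, 2↦2, 3↦1, 4↦0, 5↦6, 6↦5]  zeros at y ∈ {4}
  x = 1: [0↦1, 1↦2, 2↦3, 3↦4, 4↦5, 5↦6, 6↦0]  zeros at y ∈ {6}
  x = 2: [0↦2, 1↦5, 2↦1, 3↦4, 4↦0, 5↦3, 6↦6]  zeros at y ∈ {4}
  x = 3: [0↦0, 1↦5, 2↦3, 3↦1, 4↦6, 5↦4, 6↦2]  zeros at y ∈ {0}
  x = 4: [0↦2, 1↦2, 2↦2, 3↦2, 4↦2, 5↦2, 6↦2]  zeros at y ∈ ∅
  x = 5: [0↦1, 1↦3, 2↦5, 3↦0, 4↦2, 5↦4, 6↦6]  zeros at y ∈ {3}
  x = 6: [0↦4, 1↦1, 2↦5, 3↦2, 4↦6, 5↦3, 6↦0]  zeros at y ∈ {6}
Collecting zeros: affine points = {(0, 4), (1, 6), (2, 4), (3, 0), (5, 3), (6, 6)}.
Total count |C(F_7)_aff| = 6.


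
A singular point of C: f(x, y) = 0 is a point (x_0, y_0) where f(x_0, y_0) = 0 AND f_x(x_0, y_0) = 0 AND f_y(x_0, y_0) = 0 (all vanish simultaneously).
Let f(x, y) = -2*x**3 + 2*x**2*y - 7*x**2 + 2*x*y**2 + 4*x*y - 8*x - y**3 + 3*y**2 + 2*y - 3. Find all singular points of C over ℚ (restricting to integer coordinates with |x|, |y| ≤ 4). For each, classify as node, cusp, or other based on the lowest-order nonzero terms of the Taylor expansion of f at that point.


Singular points: {(-1, 0)}; classification: node.

Compute partial derivatives:
  f_x = -6*x**2 + 4*x*y - 14*x + 2*y**2 + 4*y - 8.
  f_y = 2*x**2 + 4*x*y + 4*x - 3*y**2 + 6*y + 2.
Scan x_0 ∈ {−4, ..., 4}. For each x_0, f_y(x_0, y) is a polynomial in y; find its integer roots y ∈ {−4, ..., 4}, then test f_x and f at those candidates.
  x = -4: f_y(-4, y) = -3*y**2 - 10*y + 18; no integer root y with |y| ≤ 4.
  x = -3: f_y(-3, y) = -3*y**2 - 6*y + 8; no integer root y with |y| ≤ 4.
  x = -2: f_y(-2, y) = -3*y**2 - 2*y + 2; no integer root y with |y| ≤ 4.
  x = -1: f_y(-1, y) = -3*y**2 + 2*y; vanishes at y ∈ {0}. (-1, 0): f_x = 0, f = 0 — SINGULAR.
  x = 0: f_y(0, y) = -3*y**2 + 6*y + 2; no integer root y with |y| ≤ 4.
  x = 1: f_y(1, y) = -3*y**2 + 10*y + 8; vanishes at y ∈ {4}. (1, 4): f_x = 36 ≠ 0.
  x = 2: f_y(2, y) = -3*y**2 + 14*y + 18; no integer root y with |y| ≤ 4.
  x = 3: f_y(3, y) = -3*y**2 + 18*y + 32; no integer root y with |y| ≤ 4.
  x = 4: f_y(4, y) = -3*y**2 + 22*y + 50; no integer root y with |y| ≤ 4.
Only singular point on the grid: (-1, 0).
Classify: substitute x = -1 + u, y = 0 + v and expand: f = -2*u**3 + 2*u**2*v - u**2 + 2*u*v**2 - v**3 + v**2.
No constant or linear terms (consistent with a singular point). Quadratic part: -u**2 + v**2. Cubic part: -2*u**3 + 2*u**2*v + 2*u*v**2 - v**3.
The quadratic part v**2 - u**2 = (v − u)(v + u) splits into two distinct linear factors, so there are two distinct tangent lines y − 0 = ±(x − -1) — this is a node (ordinary double point).
Classification: node.


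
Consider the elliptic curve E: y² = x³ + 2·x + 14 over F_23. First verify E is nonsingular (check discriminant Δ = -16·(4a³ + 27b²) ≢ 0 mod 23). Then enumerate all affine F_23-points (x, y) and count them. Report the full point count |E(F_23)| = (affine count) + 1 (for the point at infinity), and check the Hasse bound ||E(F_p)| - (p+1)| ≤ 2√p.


Affine points = {(2, 7), (2, 16), (3, 1), (3, 22), (6, 9), (6, 14), (7, 7), (7, 16), (8, 6), (8, 17), (9, 5), (9, 18), (12, 8), (12, 15), (13, 11), (13, 12), (14, 7), (14, 16), (16, 5), (16, 18), (17, 4), (17, 19), (20, 2), (20, 21), (21, 5), (21, 18)}; affine count = 26; |E(F_23)| = 27.

Discriminant check: Δ ∝ 4a³ + 27b² = 4·2³ + 27·14² = 4·8 + 27·196 ≡ 11 (mod 23). Nonzero ⇒ E is nonsingular.
For each x ∈ F_23, compute rhs = x³ + 2·x + 14 mod 23, then count y ∈ F_23 with y² ≡ rhs.
  x = 0: rhs = 14, matching y values: none (0 points).
  x = 1: rhs = 17, matching y values: none (0 points).
  x = 2: rhs = 3, matching y values: 7, 16 (2 points).
  x = 3: rhs = 1, matching y values: 1, 22 (2 points).
  x = 4: rhs = 17, matching y values: none (0 points).
  x = 5: rhs = 11, matching y values: none (0 points).
  x = 6: rhs = 12, matching y values: 9, 14 (2 points).
  x = 7: rhs = 3, matching y values: 7, 16 (2 points).
  x = 8: rhs = 13, matching y values: 6, 17 (2 points).
  x = 9: rhs = 2, matching y values: 5, 18 (2 points).
  x = 10: rhs = 22, matching y values: none (0 points).
  x = 11: rhs = 10, matching y values: none (0 points).
  x = 12: rhs = 18, matching y values: 8, 15 (2 points).
  x = 13: rhs = 6, matching y values: 11, 12 (2 points).
  x = 14: rhs = 3, matching y values: 7, 16 (2 points).
  x = 15: rhs = 15, matching y values: none (0 points).
  x = 16: rhs = 2, matching y values: 5, 18 (2 points).
  x = 17: rhs = 16, matching y values: 4, 19 (2 points).
  x = 18: rhs = 17, matching y values: none (0 points).
  x = 19: rhs = 11, matching y values: none (0 points).
  x = 20: rhs = 4, matching y values: 2, 21 (2 points).
  x = 21: rhs = 2, matching y values: 5, 18 (2 points).
  x = 22: rhs = 11, matching y values: none (0 points).
Total affine count: 26.
Full point count |E(F_23)| = 26 + 1 = 27.
Hasse bound: |27 − (23+1)| = |3| = 3 ≤ 2√23 ≈ 9.5917 ✓.


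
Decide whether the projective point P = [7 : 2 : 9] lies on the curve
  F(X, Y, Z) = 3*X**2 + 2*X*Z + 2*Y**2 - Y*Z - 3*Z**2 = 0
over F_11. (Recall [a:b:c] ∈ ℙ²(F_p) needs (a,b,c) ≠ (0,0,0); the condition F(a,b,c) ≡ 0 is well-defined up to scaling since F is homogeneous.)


F(7,2,9) ≡ 9 (mod 11); P is NOT on the curve.

Evaluate F(7, 2, 9) term-by-term (mod 11).
  3*X**2 ↦ 3·49·1·1 = 147
  2*X*Z ↦ 2·7·1·9 = 126
  2*Y**2 ↦ 2·1·4·1 = 8
  -Y*Z ↦ -1·1·2·9 = -18
  -3*Z**2 ↦ -3·1·1·81 = -243
Sum: F(7, 2, 9) = (147) + (126) + (8) + (-18) + (-243) = 20.
Reducing mod 11: 20 ≡ 9 (mod 11).
Since F(a, b, c) ≡ 9 ≠ 0 (mod 11), P does NOT lie on the curve.


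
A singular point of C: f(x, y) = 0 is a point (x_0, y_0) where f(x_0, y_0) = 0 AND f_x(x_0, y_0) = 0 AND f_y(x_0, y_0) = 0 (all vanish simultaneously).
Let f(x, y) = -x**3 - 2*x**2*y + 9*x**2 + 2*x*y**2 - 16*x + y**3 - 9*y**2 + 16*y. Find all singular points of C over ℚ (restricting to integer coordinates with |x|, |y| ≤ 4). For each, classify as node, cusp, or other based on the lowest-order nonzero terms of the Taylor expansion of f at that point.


Singular points: {(2, 2)}; classification: node.

Compute partial derivatives:
  f_x = -3*x**2 - 4*x*y + 18*x + 2*y**2 - 16.
  f_y = -2*x**2 + 4*x*y + 3*y**2 - 18*y + 16.
Scan x_0 ∈ {−4, ..., 4}. For each x_0, f_y(x_0, y) is a polynomial in y; find its integer roots y ∈ {−4, ..., 4}, then test f_x and f at those candidates.
  x = -4: f_y(-4, y) = 3*y**2 - 34*y - 16; no integer root y with |y| ≤ 4.
  x = -3: f_y(-3, y) = 3*y**2 - 30*y - 2; no integer root y with |y| ≤ 4.
  x = -2: f_y(-2, y) = 3*y**2 - 26*y + 8; no integer root y with |y| ≤ 4.
  x = -1: f_y(-1, y) = 3*y**2 - 22*y + 14; no integer root y with |y| ≤ 4.
  x = 0: f_y(0, y) = 3*y**2 - 18*y + 16; no integer root y with |y| ≤ 4.
  x = 1: f_y(1, y) = 3*y**2 - 14*y + 14; no integer root y with |y| ≤ 4.
  x = 2: f_y(2, y) = 3*y**2 - 10*y + 8; vanishes at y ∈ {2}. (2, 2): f_x = 0, f = 0 — SINGULAR.
  x = 3: f_y(3, y) = 3*y**2 - 6*y - 2; no integer root y with |y| ≤ 4.
  x = 4: f_y(4, y) = 3*y**2 - 2*y - 16; vanishes at y ∈ {-2}. (4, -2): f_x = 48 ≠ 0.
Only singular point on the grid: (2, 2).
Classify: substitute x = 2 + u, y = 2 + v and expand: f = -u**3 - 2*u**2*v - u**2 + 2*u*v**2 + v**3 + v**2.
No constant or linear terms (consistent with a singular point). Quadratic part: -u**2 + v**2. Cubic part: -u**3 - 2*u**2*v + 2*u*v**2 + v**3.
The quadratic part v**2 - u**2 = (v − u)(v + u) splits into two distinct linear factors, so there are two distinct tangent lines y − 2 = ±(x − 2) — this is a node (ordinary double point).
Classification: node.


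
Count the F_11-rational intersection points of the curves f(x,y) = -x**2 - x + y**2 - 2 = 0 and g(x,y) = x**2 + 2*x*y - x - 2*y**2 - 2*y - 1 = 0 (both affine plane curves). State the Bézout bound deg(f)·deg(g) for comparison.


Common zeros: {(4, 0)}; count = 1; Bézout bound = 4.

deg(f) = 2, deg(g) = 2, so Bézout bound = 4.
Scan x ∈ F_11. For each x, list the y ∈ F_11 with f(x, y) ≡ 0 and those with g(x, y) ≡ 0 (mod 11); the common zeros in that column are the intersection.
  x = 0: f ≡ 0 at y ∈ ∅; g ≡ 0 at y ∈ ∅; common: ∅.
  x = 1: f ≡ 0 at y ∈ {2, 9}; g ≡ 0 at y ∈ {4, 7}; common: ∅.
  x = 2: f ≡ 0 at y ∈ ∅; g ≡ 0 at y ∈ {3, 9}; common: ∅.
  x = 3: f ≡ 0 at y ∈ {5, 6}; g ≡ 0 at y ∈ {4, 9}; common: ∅.
  x = 4: f ≡ 0 at y ∈ {0}; g ≡ 0 at y ∈ {0, 3}; common: {0}.
  x = 5: f ≡ 0 at y ∈ ∅; g ≡ 0 at y ∈ ∅; common: ∅.
  x = 6: f ≡ 0 at y ∈ {0}; g ≡ 0 at y ∈ ∅; common: ∅.
  x = 7: f ≡ 0 at y ∈ {5, 6}; g ≡ 0 at y ∈ ∅; common: ∅.
  x = 8: f ≡ 0 at y ∈ ∅; g ≡ 0 at y ∈ {0, 7}; common: ∅.
  x = 9: f ≡ 0 at y ∈ {2, 9}; g ≡ 0 at y ∈ ∅; common: ∅.
  x = 10: f ≡ 0 at y ∈ ∅; g ≡ 0 at y ∈ ∅; common: ∅.
Collecting: common zeros = {(4, 0)}, so the count is 1.
Comparison with the Bézout bound: 1 ≤ 4 = deg(f)·deg(g), as expected for curves with no common component (the affine F_11-count falls short of the bound because intersections may lie at infinity, over extension fields, or carry multiplicity).


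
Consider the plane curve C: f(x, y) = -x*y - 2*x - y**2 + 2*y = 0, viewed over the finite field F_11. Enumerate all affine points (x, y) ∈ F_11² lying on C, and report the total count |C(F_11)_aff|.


Affine F_11-points: {(0, 0), (0, 2), (1, 5), (1, 7), (4, 1), (4, 8), (6, 3), (6, 4), (8, 6), (8, 10)}; count = 10.

For each of the 121 pairs (x, y) ∈ F_11², evaluate f(x, y) mod 11. Record the zeros.
  x = 0: [0↦0, 1↦1, 2↦0, 3↦8, 4↦3, 5↦7, 6↦9, 7↦9, 8↦7, 9↦3, 10↦8]  zeros at y ∈ {0, 2}
  x = 1: [0↦9, 1↦9, 2↦7, 3↦3, 4↦8, 5↦0, 6↦1, 7↦0, 8↦8, 9↦3, 10↦7]  zeros at y ∈ {5, 7}
  x = 2: [0↦7, 1↦6, 2↦3, 3↦9, 4↦2, 5↦4, 6↦4, 7↦2, 8↦9, 9↦3, 10↦6]  zeros at y ∈ ∅
  x = 3: [0↦5, 1↦3, 2↦10, 3↦4, 4↦7, 5↦8, 6↦7, 7↦4, 8↦10, 9↦3, 10↦5]  zeros at y ∈ ∅
  x = 4: [0↦3, 1↦0, 2↦6, 3↦10, 4↦1, 5↦1, 6↦10, 7↦6, 8↦0, 9↦3, 10↦4]  zeros at y ∈ {1, 8}
  x = 5: [0↦1, 1↦8, 2↦2, 3↦5, 4↦6, 5↦5, 6↦2, 7↦8, 8↦1, 9↦3, 10↦3]  zeros at y ∈ ∅
  x = 6: [0↦10, 1↦5, 2↦9, 3↦0, 4↦0, 5↦9, 6↦5, 7↦10, 8↦2, 9↦3, 10↦2]  zeros at y ∈ {3, 4}
  x = 7: [0↦8, 1↦2, 2↦5, 3↦6, 4↦5, 5↦2, 6↦8, 7↦1, 8↦3, 9↦3, 10↦1]  zeros at y ∈ ∅
  x = 8: [0↦6, 1↦10, 2↦1, 3↦1, 4↦10, 5↦6, 6↦0, 7↦3, 8↦4, 9↦3, 10↦0]  zeros at y ∈ {6, 10}
  x = 9: [0↦4, 1↦7, 2↦8, 3↦7, 4↦4, 5↦10, 6↦3, 7↦5, 8↦5, 9↦3, 10↦10]  zeros at y ∈ ∅
  x = 10: [0↦2, 1↦4, 2↦4, 3↦2, 4↦9, 5↦3, 6↦6, 7↦7, 8↦6, 9↦3, 10↦9]  zeros at y ∈ ∅
Collecting zeros: affine points = {(0, 0), (0, 2), (1, 5), (1, 7), (4, 1), (4, 8), (6, 3), (6, 4), (8, 6), (8, 10)}.
Total count |C(F_11)_aff| = 10.


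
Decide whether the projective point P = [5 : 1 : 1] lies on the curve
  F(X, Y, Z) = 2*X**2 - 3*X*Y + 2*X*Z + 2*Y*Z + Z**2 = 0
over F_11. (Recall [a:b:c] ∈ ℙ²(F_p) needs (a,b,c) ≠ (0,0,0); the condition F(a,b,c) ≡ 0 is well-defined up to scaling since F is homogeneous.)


F(5,1,1) ≡ 4 (mod 11); P is NOT on the curve.

Evaluate F(5, 1, 1) term-by-term (mod 11).
  2*X**2 ↦ 2·25·1·1 = 50
  -3*X*Y ↦ -3·5·1·1 = -15
  2*X*Z ↦ 2·5·1·1 = 10
  2*Y*Z ↦ 2·1·1·1 = 2
  Z**2 ↦ 1·1·1·1 = 1
Sum: F(5, 1, 1) = (50) + (-15) + (10) + (2) + (1) = 48.
Reducing mod 11: 48 ≡ 4 (mod 11).
Since F(a, b, c) ≡ 4 ≠ 0 (mod 11), P does NOT lie on the curve.
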